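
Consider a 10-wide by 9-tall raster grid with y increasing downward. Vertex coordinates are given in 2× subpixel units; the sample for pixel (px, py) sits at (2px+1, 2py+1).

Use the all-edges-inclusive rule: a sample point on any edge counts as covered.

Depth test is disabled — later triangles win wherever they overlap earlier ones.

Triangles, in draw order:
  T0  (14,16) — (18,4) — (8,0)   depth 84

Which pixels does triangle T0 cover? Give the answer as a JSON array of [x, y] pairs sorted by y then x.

T0:
  2·area = 136  (B↔C swapped to make it positive)
  edge (14, 16)→(8, 0): d=(-6,-16) inclusive
  edge (8, 0)→(18, 4): d=(10,4) inclusive
  edge (18, 4)→(14, 16): d=(-4,12) inclusive
    (4,0)@(9, 1): e=[10,6,120] → X
    (5,0)@(11, 1): e=[42,-2,96] → .
    (9,0)@(19, 1): e=[170,-34,0] → .  [on edge]
    (4,1)@(9, 3): e=[-2,26,112] → .
    (5,1)@(11, 3): e=[30,18,88] → X
    (6,1)@(13, 3): e=[62,10,64] → X
    (7,1)@(15, 3): e=[94,2,40] → X
    (8,1)@(17, 3): e=[126,-6,16] → .
    (5,2)@(11, 5): e=[18,38,80] → X
    (8,2)@(17, 5): e=[114,14,8] → X
    (9,2)@(19, 5): e=[146,6,-16] → .
    (5,3)@(11, 7): e=[6,58,72] → X
    (8,3)@(17, 7): e=[102,34,0] → X  [on edge]
    (7,6)@(15, 13): e=[34,102,0] → X  [on edge]
  covered (18 px):
    . . . . X . . . . .
    . . . . . X X X . .
    . . . . . X X X X .
    . . . . . X X X X .
    . . . . . . X X . .
    . . . . . . X X . .
    . . . . . . X X . .
    . . . . . . . . . .
    . . . . . . . . . .

Final: [[4,0],[5,1],[6,1],[7,1],[5,2],[6,2],[7,2],[8,2],[5,3],[6,3],[7,3],[8,3],[6,4],[7,4],[6,5],[7,5],[6,6],[7,6]]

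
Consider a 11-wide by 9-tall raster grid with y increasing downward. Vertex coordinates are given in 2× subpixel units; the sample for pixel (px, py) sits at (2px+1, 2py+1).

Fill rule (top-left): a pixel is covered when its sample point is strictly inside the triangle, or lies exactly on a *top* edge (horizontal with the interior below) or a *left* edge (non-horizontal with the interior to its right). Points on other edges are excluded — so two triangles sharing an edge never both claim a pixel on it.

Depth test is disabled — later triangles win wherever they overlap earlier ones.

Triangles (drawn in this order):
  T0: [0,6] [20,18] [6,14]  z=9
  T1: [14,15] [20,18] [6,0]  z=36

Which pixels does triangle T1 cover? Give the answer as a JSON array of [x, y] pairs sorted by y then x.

T0:
  2·area = 88
  edge (0, 6)→(20, 18): d=(20,12) right/bottom  bias=-1
  edge (20, 18)→(6, 14): d=(-14,-4) top-left  bias=+0
  edge (6, 14)→(0, 6): d=(-6,-8) top-left  bias=+0
    (0,3)@(1, 7): e=[8,78,2] → X
    (1,3)@(3, 7): e=[-16,86,18] → .
    (0,4)@(1, 9): e=[48,50,-10] → .
    (1,4)@(3, 9): e=[24,58,6] → X
    (2,4)@(5, 9): e=[0,66,22] → .  [on edge]
    (1,5)@(3, 11): e=[64,30,-6] → .
    (2,5)@(5, 11): e=[40,38,10] → X
    (3,5)@(7, 11): e=[16,46,26] → X
    (4,5)@(9, 11): e=[-8,54,42] → .
    (2,6)@(5, 13): e=[80,10,-2] → .
    (3,6)@(7, 13): e=[56,18,14] → X
    (4,6)@(9, 13): e=[32,26,30] → X
    (7,7)@(15, 15): e=[0,22,66] → .  [on edge]
  covered (10 px):
    . . . . . . . . . . .
    . . . . . . . . . . .
    . . . . . . . . . . .
    X . . . . . . . . . .
    . X . . . . . . . . .
    . . X X . . . . . . .
    . . . X X X . . . . .
    . . . . . X X . . . .
    . . . . . . . . X . .
T1:
  2·area = 66  (B↔C swapped to make it positive)
  edge (14, 15)→(6, 0): d=(-8,-15) top-left  bias=+0
  edge (6, 0)→(20, 18): d=(14,18) right/bottom  bias=-1
  edge (20, 18)→(14, 15): d=(-6,-3) top-left  bias=+0
    (4,2)@(9, 5): e=[5,16,45] → X
    (5,2)@(11, 5): e=[35,-20,51] → .
    (4,3)@(9, 7): e=[-11,44,33] → .
    (5,3)@(11, 7): e=[19,8,39] → X
    (6,3)@(13, 7): e=[49,-28,45] → .
    (5,4)@(11, 9): e=[3,36,27] → X
    (6,4)@(13, 9): e=[33,0,33] → .  [on edge]
    (5,5)@(11, 11): e=[-13,64,15] → .
    (6,5)@(13, 11): e=[17,28,21] → X
    (7,5)@(15, 11): e=[47,-8,27] → .
    (6,6)@(13, 13): e=[1,56,9] → X
    (7,6)@(15, 13): e=[31,20,15] → X
  covered (9 px):
    . . . . . . . . . . .
    . . . . . . . . . . .
    . . . . X . . . . . .
    . . . . . X . . . . .
    . . . . . X . . . . .
    . . . . . . X . . . .
    . . . . . . X X . . .
    . . . . . . . X X . .
    . . . . . . . . . X .

Final: [[4,2],[5,3],[5,4],[6,5],[6,6],[7,6],[7,7],[8,7],[9,8]]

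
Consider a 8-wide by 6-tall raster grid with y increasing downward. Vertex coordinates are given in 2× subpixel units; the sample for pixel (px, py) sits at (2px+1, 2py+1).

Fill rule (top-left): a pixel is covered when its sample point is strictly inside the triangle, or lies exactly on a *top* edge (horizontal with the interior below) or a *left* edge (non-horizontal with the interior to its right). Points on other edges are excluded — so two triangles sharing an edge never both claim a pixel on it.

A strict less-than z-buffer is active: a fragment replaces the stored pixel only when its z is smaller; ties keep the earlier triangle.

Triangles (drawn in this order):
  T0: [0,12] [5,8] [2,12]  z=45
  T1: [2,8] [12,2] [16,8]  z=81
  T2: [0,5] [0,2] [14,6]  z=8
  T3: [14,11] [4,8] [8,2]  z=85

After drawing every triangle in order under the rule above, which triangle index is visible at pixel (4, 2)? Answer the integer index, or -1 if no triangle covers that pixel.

T0:
  2·area = 8
  edge (0, 12)→(5, 8): d=(5,-4) top-left  bias=+0
  edge (5, 8)→(2, 12): d=(-3,4) right/bottom  bias=-1
  edge (2, 12)→(0, 12): d=(-2,0) right/bottom  bias=-1
  covered (0 px):
    · · · · · · · ·
    · · · · · · · ·
    · · · · · · · ·
    · · · · · · · ·
    · · · · · · · ·
    · · · · · · · ·
T1:
  2·area = 84
  edge (2, 8)→(12, 2): d=(10,-6) top-left  bias=+0
  edge (12, 2)→(16, 8): d=(4,6) right/bottom  bias=-1
  edge (16, 8)→(2, 8): d=(-14,0) right/bottom  bias=-1
    (5,1)@(11, 3): e=[4,10,70] → #
    (6,1)@(13, 3): e=[16,-2,70] → ·
    (3,2)@(7, 5): e=[0,42,42] → #  [on edge]
    (4,2)@(9, 5): e=[12,30,42] → #
    (6,2)@(13, 5): e=[36,6,42] → #
    (7,2)@(15, 5): e=[48,-6,42] → ·
    (2,3)@(5, 7): e=[8,62,14] → #
    (7,3)@(15, 7): e=[68,2,14] → #
    (2,4)@(5, 9): e=[28,70,-14] → ·
    (3,4)@(7, 9): e=[40,58,-14] → ·
    (4,4)@(9, 9): e=[52,46,-14] → ·
    (5,4)@(11, 9): e=[64,34,-14] → ·
  covered (11 px):
    · · · · · · · ·
    · · · · · # · ·
    · · · # # # # ·
    · · # # # # # #
    · · · · · · · ·
    · · · · · · · ·
T2:
  2·area = 42
  edge (0, 5)→(0, 2): d=(0,-3) top-left  bias=+0
  edge (0, 2)→(14, 6): d=(14,4) right/bottom  bias=-1
  edge (14, 6)→(0, 5): d=(-14,-1) top-left  bias=+0
    (0,1)@(1, 3): e=[3,10,29] → #
    (1,1)@(3, 3): e=[9,2,31] → #
    (2,1)@(5, 3): e=[15,-6,33] → ·
    (0,2)@(1, 5): e=[3,38,1] → #
    (2,2)@(5, 5): e=[15,22,5] → #
    (3,2)@(7, 5): e=[21,14,7] → #
    (4,2)@(9, 5): e=[27,6,9] → #
    (5,2)@(11, 5): e=[33,-2,11] → ·
    (0,3)@(1, 7): e=[3,66,-27] → ·
    (1,3)@(3, 7): e=[9,58,-25] → ·
    (2,3)@(5, 7): e=[15,50,-23] → ·
    (3,3)@(7, 7): e=[21,42,-21] → ·
  covered (7 px):
    · · · · · · · ·
    # # · · · · · ·
    # # # # # · · ·
    · · · · · · · ·
    · · · · · · · ·
    · · · · · · · ·
T3:
  2·area = 72
  edge (14, 11)→(4, 8): d=(-10,-3) top-left  bias=+0
  edge (4, 8)→(8, 2): d=(4,-6) top-left  bias=+0
  edge (8, 2)→(14, 11): d=(6,9) right/bottom  bias=-1
    (3,2)@(7, 5): e=[39,6,27] → #
    (4,2)@(9, 5): e=[45,18,9] → #
    (5,2)@(11, 5): e=[51,30,-9] → ·
    (2,3)@(5, 7): e=[13,2,57] → #
    (5,3)@(11, 7): e=[31,38,3] → #
    (6,3)@(13, 7): e=[37,50,-15] → ·
    (2,4)@(5, 9): e=[-7,10,69] → ·
    (3,4)@(7, 9): e=[-1,22,51] → ·
    (4,4)@(9, 9): e=[5,34,33] → #
    (6,4)@(13, 9): e=[17,58,-3] → ·
    (4,5)@(9, 11): e=[-15,42,45] → ·
    (5,5)@(11, 11): e=[-9,54,27] → ·
  covered (8 px):
    · · · · · · · ·
    · · · · · · · ·
    · · · # # · · ·
    · · # # # # · ·
    · · · · # # · ·
    · · · · · · · ·

Z-buffer (winner per pixel, '.' = empty):
  . . . . . . . .
  2 2 . . . 1 . .
  2 2 2 2 2 1 1 .
  . . 1 1 1 1 1 1
  . . . . 3 3 . .
  . . . . . . . .

Final: 2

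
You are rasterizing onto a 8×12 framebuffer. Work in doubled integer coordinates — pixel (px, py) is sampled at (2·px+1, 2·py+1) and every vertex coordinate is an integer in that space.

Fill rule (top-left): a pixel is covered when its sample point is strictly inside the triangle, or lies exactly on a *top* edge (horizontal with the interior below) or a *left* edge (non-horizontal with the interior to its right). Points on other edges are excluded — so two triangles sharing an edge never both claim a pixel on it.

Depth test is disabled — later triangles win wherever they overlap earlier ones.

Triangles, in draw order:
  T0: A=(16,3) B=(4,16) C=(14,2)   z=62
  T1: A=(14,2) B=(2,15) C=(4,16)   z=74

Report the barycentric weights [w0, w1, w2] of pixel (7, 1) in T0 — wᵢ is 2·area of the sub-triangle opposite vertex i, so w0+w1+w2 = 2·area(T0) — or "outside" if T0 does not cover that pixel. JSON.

T0:
  2·area = 38
  edge (16, 3)→(4, 16): d=(-12,13) right/bottom  bias=-1
  edge (4, 16)→(14, 2): d=(10,-14) top-left  bias=+0
  edge (14, 2)→(16, 3): d=(2,1) right/bottom  bias=-1
    (7,1)@(15, 3): e=[13,24,1] → #
    (6,2)@(13, 5): e=[15,16,7] → #
    (7,2)@(15, 5): e=[-11,44,5] → ·
    (5,3)@(11, 7): e=[17,8,13] → #
    (6,3)@(13, 7): e=[-9,36,11] → ·
    (4,4)@(9, 9): e=[19,0,19] → #  [on edge]
    (5,4)@(11, 9): e=[-7,28,17] → ·
    (4,5)@(9, 11): e=[-5,20,23] → ·
  covered (4 px):
    · · · · · · · ·
    · · · · · · · #
    · · · · · · # ·
    · · · · · # · ·
    · · · · # · · ·
    · · · · · · · ·
    · · · · · · · ·
    · · · · · · · ·
    · · · · · · · ·
    · · · · · · · ·
    · · · · · · · ·
    · · · · · · · ·
T1:
  2·area = 38  (B↔C swapped to make it positive)
  edge (14, 2)→(4, 16): d=(-10,14) right/bottom  bias=-1
  edge (4, 16)→(2, 15): d=(-2,-1) top-left  bias=+0
  edge (2, 15)→(14, 2): d=(12,-13) top-left  bias=+0
    (4,4)@(9, 9): e=[0,19,19] → ·  [on edge]
    (3,5)@(7, 11): e=[8,13,17] → #
    (4,5)@(9, 11): e=[-20,15,43] → ·
    (2,6)@(5, 13): e=[16,7,15] → #
    (3,6)@(7, 13): e=[-12,9,41] → ·
    (1,7)@(3, 15): e=[24,1,13] → #
    (2,7)@(5, 15): e=[-4,3,39] → ·
    (1,8)@(3, 17): e=[4,-3,37] → ·
  covered (3 px):
    · · · · · · · ·
    · · · · · · · ·
    · · · · · · · ·
    · · · · · · · ·
    · · · · · · · ·
    · · · # · · · ·
    · · # · · · · ·
    · # · · · · · ·
    · · · · · · · ·
    · · · · · · · ·
    · · · · · · · ·
    · · · · · · · ·

Result: [24,1,13]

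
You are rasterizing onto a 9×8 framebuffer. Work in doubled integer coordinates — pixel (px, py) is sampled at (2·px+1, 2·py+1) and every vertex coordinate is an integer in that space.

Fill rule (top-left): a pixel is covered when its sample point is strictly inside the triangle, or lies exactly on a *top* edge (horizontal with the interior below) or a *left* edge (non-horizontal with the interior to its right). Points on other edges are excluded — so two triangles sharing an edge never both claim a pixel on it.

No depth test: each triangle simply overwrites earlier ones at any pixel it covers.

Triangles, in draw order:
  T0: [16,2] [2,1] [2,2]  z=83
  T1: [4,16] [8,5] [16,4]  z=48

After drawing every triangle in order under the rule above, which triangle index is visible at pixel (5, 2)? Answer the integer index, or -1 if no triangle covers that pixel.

T0:
  2·area = 14  (B↔C swapped to make it positive)
  edge (16, 2)→(2, 2): d=(-14,0) right/bottom  bias=-1
  edge (2, 2)→(2, 1): d=(0,-1) top-left  bias=+0
  edge (2, 1)→(16, 2): d=(14,1) right/bottom  bias=-1
  covered (0 px):
    · · · · · · · · ·
    · · · · · · · · ·
    · · · · · · · · ·
    · · · · · · · · ·
    · · · · · · · · ·
    · · · · · · · · ·
    · · · · · · · · ·
    · · · · · · · · ·
T1:
  2·area = 84
  edge (4, 16)→(8, 5): d=(4,-11) top-left  bias=+0
  edge (8, 5)→(16, 4): d=(8,-1) top-left  bias=+0
  edge (16, 4)→(4, 16): d=(-12,12) right/bottom  bias=-1
    (8,1)@(17, 3): e=[91,-7,0] → ·  [on edge]
    (4,2)@(9, 5): e=[11,1,72] → #
    (5,2)@(11, 5): e=[33,3,48] → #
    (6,2)@(13, 5): e=[55,5,24] → #
    (7,2)@(15, 5): e=[77,7,0] → ·  [on edge]
    (4,3)@(9, 7): e=[19,17,48] → #
    (6,3)@(13, 7): e=[63,21,0] → ·  [on edge]
    (3,4)@(7, 9): e=[5,31,48] → #
    (5,4)@(11, 9): e=[49,35,0] → ·  [on edge]
    (3,5)@(7, 11): e=[13,47,24] → #
    (4,5)@(9, 11): e=[35,49,0] → ·  [on edge]
    (3,6)@(7, 13): e=[21,63,0] → ·  [on edge]
    (2,7)@(5, 15): e=[7,77,0] → ·  [on edge]
  covered (8 px):
    · · · · · · · · ·
    · · · · · · · · ·
    · · · · # # # · ·
    · · · · # # · · ·
    · · · # # · · · ·
    · · · # · · · · ·
    · · · · · · · · ·
    · · · · · · · · ·

Z-buffer (winner per pixel, '.' = empty):
  . . . . . . . . .
  . . . . . . . . .
  . . . . 1 1 1 . .
  . . . . 1 1 . . .
  . . . 1 1 . . . .
  . . . 1 . . . . .
  . . . . . . . . .
  . . . . . . . . .

Final: 1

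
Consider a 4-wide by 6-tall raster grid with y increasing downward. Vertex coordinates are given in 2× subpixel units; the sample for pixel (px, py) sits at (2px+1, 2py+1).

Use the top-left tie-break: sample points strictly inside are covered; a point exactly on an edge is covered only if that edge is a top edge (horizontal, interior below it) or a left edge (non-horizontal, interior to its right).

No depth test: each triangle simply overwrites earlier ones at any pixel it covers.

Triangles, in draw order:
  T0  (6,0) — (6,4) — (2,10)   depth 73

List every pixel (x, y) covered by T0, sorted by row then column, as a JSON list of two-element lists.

T0:
  2·area = 16
  edge (6, 0)→(6, 4): d=(0,4) right/bottom  bias=-1
  edge (6, 4)→(2, 10): d=(-4,6) right/bottom  bias=-1
  edge (2, 10)→(6, 0): d=(4,-10) top-left  bias=+0
    (2,1)@(5, 3): e=[4,10,2] → #
    (3,1)@(7, 3): e=[-4,-2,22] → ·
    (2,2)@(5, 5): e=[4,2,10] → #
    (3,2)@(7, 5): e=[-4,-10,30] → ·
    (2,3)@(5, 7): e=[4,-6,18] → ·
  covered (2 px):
    · · · ·
    · · # ·
    · · # ·
    · · · ·
    · · · ·
    · · · ·

Result: [[2,1],[2,2]]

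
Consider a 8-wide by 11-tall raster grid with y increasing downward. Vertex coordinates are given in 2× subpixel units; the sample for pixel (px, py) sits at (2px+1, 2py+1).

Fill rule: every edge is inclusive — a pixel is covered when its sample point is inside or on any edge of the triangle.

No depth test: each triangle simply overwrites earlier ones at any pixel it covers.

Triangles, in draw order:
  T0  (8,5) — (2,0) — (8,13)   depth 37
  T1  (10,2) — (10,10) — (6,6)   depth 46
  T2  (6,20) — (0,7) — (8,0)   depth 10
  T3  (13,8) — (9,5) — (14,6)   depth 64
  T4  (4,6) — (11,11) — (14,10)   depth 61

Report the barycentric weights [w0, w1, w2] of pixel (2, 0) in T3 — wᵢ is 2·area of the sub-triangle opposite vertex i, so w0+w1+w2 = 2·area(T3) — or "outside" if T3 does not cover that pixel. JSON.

T0:
  2·area = 48  (B↔C swapped to make it positive)
  edge (8, 5)→(8, 13): d=(0,8) inclusive
  edge (8, 13)→(2, 0): d=(-6,-13) inclusive
  edge (2, 0)→(8, 5): d=(6,5) inclusive
    (1,0)@(3, 1): e=[40,7,1] → #
    (2,0)@(5, 1): e=[24,33,-9] → ·
    (1,1)@(3, 3): e=[40,-5,13] → ·
    (2,1)@(5, 3): e=[24,21,3] → #
    (3,1)@(7, 3): e=[8,47,-7] → ·
    (2,2)@(5, 5): e=[24,9,15] → #
    (3,2)@(7, 5): e=[8,35,5] → #
    (4,2)@(9, 5): e=[-8,61,-5] → ·
    (2,3)@(5, 7): e=[24,-3,27] → ·
    (3,3)@(7, 7): e=[8,23,17] → #
    (4,3)@(9, 7): e=[-8,49,7] → ·
    (3,4)@(7, 9): e=[8,11,29] → #
  covered (6 px):
    · # · · · · · ·
    · · # · · · · ·
    · · # # · · · ·
    · · · # · · · ·
    · · · # · · · ·
    · · · · · · · ·
    · · · · · · · ·
    · · · · · · · ·
    · · · · · · · ·
    · · · · · · · ·
    · · · · · · · ·
T1:
  2·area = 32
  edge (10, 2)→(10, 10): d=(0,8) inclusive
  edge (10, 10)→(6, 6): d=(-4,-4) inclusive
  edge (6, 6)→(10, 2): d=(4,-4) inclusive
    (0,0)@(1, 1): e=[72,0,-40] → ·  [on edge]
    (5,0)@(11, 1): e=[-8,40,0] → ·  [on edge]
    (1,1)@(3, 3): e=[56,0,-24] → ·  [on edge]
    (4,1)@(9, 3): e=[8,24,0] → #  [on edge]
    (5,1)@(11, 3): e=[-8,32,8] → ·
    (2,2)@(5, 5): e=[40,0,-8] → ·  [on edge]
    (3,2)@(7, 5): e=[24,8,0] → #  [on edge]
    (5,2)@(11, 5): e=[-8,24,16] → ·
    (2,3)@(5, 7): e=[40,-8,0] → ·  [on edge]
    (3,3)@(7, 7): e=[24,0,8] → #  [on edge]
    (5,3)@(11, 7): e=[-8,16,24] → ·
    (1,4)@(3, 9): e=[56,-24,0] → ·  [on edge]
    (4,4)@(9, 9): e=[8,0,24] → #  [on edge]
    (0,5)@(1, 11): e=[72,-40,0] → ·  [on edge]
    (5,5)@(11, 11): e=[-8,0,40] → ·  [on edge]
    (6,6)@(13, 13): e=[-24,0,56] → ·  [on edge]
    (7,7)@(15, 15): e=[-40,0,72] → ·  [on edge]
  covered (6 px):
    · · · · · · · ·
    · · · · # · · ·
    · · · # # · · ·
    · · · # # · · ·
    · · · · # · · ·
    · · · · · · · ·
    · · · · · · · ·
    · · · · · · · ·
    · · · · · · · ·
    · · · · · · · ·
    · · · · · · · ·
T2:
  2·area = 146
  edge (6, 20)→(0, 7): d=(-6,-13) inclusive
  edge (0, 7)→(8, 0): d=(8,-7) inclusive
  edge (8, 0)→(6, 20): d=(-2,20) inclusive
    (3,0)@(7, 1): e=[127,1,18] → #
    (4,0)@(9, 1): e=[153,15,-22] → ·
    (2,1)@(5, 3): e=[89,3,54] → #
    (4,1)@(9, 3): e=[141,31,-26] → ·
    (1,2)@(3, 5): e=[51,5,90] → #
    (4,2)@(9, 5): e=[129,47,-30] → ·
    (0,3)@(1, 7): e=[13,7,126] → #
    (4,3)@(9, 7): e=[117,63,-34] → ·
    (0,4)@(1, 9): e=[1,23,122] → #
    (4,4)@(9, 9): e=[105,79,-38] → ·
    (0,5)@(1, 11): e=[-11,39,118] → ·
    (1,5)@(3, 11): e=[15,53,78] → #
  covered (20 px):
    · · · # · · · ·
    · · # # · · · ·
    · # # # · · · ·
    # # # # · · · ·
    # # # # · · · ·
    · # # · · · · ·
    · # # · · · · ·
    · · # · · · · ·
    · · # · · · · ·
    · · · · · · · ·
    · · · · · · · ·
T3:
  2·area = 11
  edge (13, 8)→(9, 5): d=(-4,-3) inclusive
  edge (9, 5)→(14, 6): d=(5,1) inclusive
  edge (14, 6)→(13, 8): d=(-1,2) inclusive
    (4,2)@(9, 5): e=[0,0,11] → #  [on edge]
    (5,2)@(11, 5): e=[6,-2,7] → ·
    (4,3)@(9, 7): e=[-8,10,9] → ·
    (6,3)@(13, 7): e=[4,6,1] → #
    (7,3)@(15, 7): e=[10,4,-3] → ·
    (6,4)@(13, 9): e=[-4,16,-1] → ·
  covered (2 px):
    · · · · · · · ·
    · · · · · · · ·
    · · · · # · · ·
    · · · · · · # ·
    · · · · · · · ·
    · · · · · · · ·
    · · · · · · · ·
    · · · · · · · ·
    · · · · · · · ·
    · · · · · · · ·
    · · · · · · · ·
T4:
  2·area = 22  (B↔C swapped to make it positive)
  edge (4, 6)→(14, 10): d=(10,4) inclusive
  edge (14, 10)→(11, 11): d=(-3,1) inclusive
  edge (11, 11)→(4, 6): d=(-7,-5) inclusive
    (4,4)@(9, 9): e=[10,8,4] → #
    (5,4)@(11, 9): e=[2,6,14] → #
    (6,4)@(13, 9): e=[-6,4,24] → ·
    (4,5)@(9, 11): e=[30,2,-10] → ·
    (5,5)@(11, 11): e=[22,0,0] → #  [on edge]
    (6,5)@(13, 11): e=[14,-2,10] → ·
    (2,6)@(5, 13): e=[66,0,-44] → ·  [on edge]
    (5,6)@(11, 13): e=[42,-6,-14] → ·
  covered (3 px):
    · · · · · · · ·
    · · · · · · · ·
    · · · · · · · ·
    · · · · · · · ·
    · · · · # # · ·
    · · · · · # · ·
    · · · · · · · ·
    · · · · · · · ·
    · · · · · · · ·
    · · · · · · · ·
    · · · · · · · ·

Result: "outside"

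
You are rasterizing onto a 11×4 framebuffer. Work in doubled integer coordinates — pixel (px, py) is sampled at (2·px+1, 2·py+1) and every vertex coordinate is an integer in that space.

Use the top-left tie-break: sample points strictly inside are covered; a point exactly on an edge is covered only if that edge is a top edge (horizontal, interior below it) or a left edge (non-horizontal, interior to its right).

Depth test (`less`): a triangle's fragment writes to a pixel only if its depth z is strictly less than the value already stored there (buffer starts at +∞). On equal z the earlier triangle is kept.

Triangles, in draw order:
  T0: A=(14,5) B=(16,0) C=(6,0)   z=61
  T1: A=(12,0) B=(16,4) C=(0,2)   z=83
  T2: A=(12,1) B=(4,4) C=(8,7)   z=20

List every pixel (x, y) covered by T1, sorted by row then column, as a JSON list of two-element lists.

T0:
  2·area = 50  (B↔C swapped to make it positive)
  edge (14, 5)→(6, 0): d=(-8,-5) top-left  bias=+0
  edge (6, 0)→(16, 0): d=(10,0) top-left  bias=+0
  edge (16, 0)→(14, 5): d=(-2,5) right/bottom  bias=-1
    (4,0)@(9, 1): e=[7,10,33] → █
    (5,0)@(11, 1): e=[17,10,23] → █
    (6,0)@(13, 1): e=[27,10,13] → █
    (7,0)@(15, 1): e=[37,10,3] → █
    (8,0)@(17, 1): e=[47,10,-7] → ·
    (4,1)@(9, 3): e=[-9,30,29] → ·
    (5,1)@(11, 3): e=[1,30,19] → █
    (7,1)@(15, 3): e=[21,30,-1] → ·
    (5,2)@(11, 5): e=[-15,50,15] → ·
    (6,2)@(13, 5): e=[-5,50,5] → ·
  covered (6 px):
    · · · · █ █ █ █ · · ·
    · · · · · █ █ · · · ·
    · · · · · · · · · · ·
    · · · · · · · · · · ·
T1:
  2·area = 56
  edge (12, 0)→(16, 4): d=(4,4) right/bottom  bias=-1
  edge (16, 4)→(0, 2): d=(-16,-2) top-left  bias=+0
  edge (0, 2)→(12, 0): d=(12,-2) top-left  bias=+0
    (3,0)@(7, 1): e=[24,30,2] → █
    (4,0)@(9, 1): e=[16,34,6] → █
    (5,0)@(11, 1): e=[8,38,10] → █
    (6,0)@(13, 1): e=[0,42,14] → ·  [on edge]
    (3,1)@(7, 3): e=[32,-2,26] → ·
    (4,1)@(9, 3): e=[24,2,30] → █
    (6,1)@(13, 3): e=[8,10,38] → █
    (7,1)@(15, 3): e=[0,14,42] → ·  [on edge]
    (4,2)@(9, 5): e=[32,-30,54] → ·
    (5,2)@(11, 5): e=[24,-26,58] → ·
    (6,2)@(13, 5): e=[16,-22,62] → ·
    (8,2)@(17, 5): e=[0,-14,70] → ·  [on edge]
    (9,3)@(19, 7): e=[0,-42,98] → ·  [on edge]
  covered (6 px):
    · · · █ █ █ · · · · ·
    · · · · █ █ █ · · · ·
    · · · · · · · · · · ·
    · · · · · · · · · · ·
T2:
  2·area = 36  (B↔C swapped to make it positive)
  edge (12, 1)→(8, 7): d=(-4,6) right/bottom  bias=-1
  edge (8, 7)→(4, 4): d=(-4,-3) top-left  bias=+0
  edge (4, 4)→(12, 1): d=(8,-3) top-left  bias=+0
    (3,1)@(7, 3): e=[22,13,1] → █
    (4,1)@(9, 3): e=[10,19,7] → █
    (5,1)@(11, 3): e=[-2,25,13] → ·
    (3,2)@(7, 5): e=[14,5,17] → █
    (5,2)@(11, 5): e=[-10,17,29] → ·
    (3,3)@(7, 7): e=[6,-3,33] → ·
    (4,3)@(9, 7): e=[-6,3,39] → ·
  covered (4 px):
    · · · · · · · · · · ·
    · · · █ █ · · · · · ·
    · · · █ █ · · · · · ·
    · · · · · · · · · · ·

Result: [[3,0],[4,0],[5,0],[4,1],[5,1],[6,1]]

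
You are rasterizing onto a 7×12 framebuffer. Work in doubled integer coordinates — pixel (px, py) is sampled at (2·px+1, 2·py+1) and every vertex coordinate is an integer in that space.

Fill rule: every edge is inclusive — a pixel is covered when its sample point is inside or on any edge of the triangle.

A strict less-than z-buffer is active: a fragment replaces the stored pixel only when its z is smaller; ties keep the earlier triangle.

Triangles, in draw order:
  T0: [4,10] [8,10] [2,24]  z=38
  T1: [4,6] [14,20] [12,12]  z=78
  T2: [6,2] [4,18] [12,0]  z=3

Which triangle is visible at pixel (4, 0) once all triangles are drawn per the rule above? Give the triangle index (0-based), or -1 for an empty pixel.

T0:
  2·area = 56
  edge (4, 10)→(8, 10): d=(4,0) inclusive
  edge (8, 10)→(2, 24): d=(-6,14) inclusive
  edge (2, 24)→(4, 10): d=(2,-14) inclusive
    (2,1)@(5, 3): e=[-28,84,0] → ·  [on edge]
    (5,1)@(11, 3): e=[-28,0,84] → ·  [on edge]
    (2,5)@(5, 11): e=[4,36,16] → █
    (3,5)@(7, 11): e=[4,8,44] → █
    (4,5)@(9, 11): e=[4,-20,72] → ·
    (2,6)@(5, 13): e=[12,24,20] → █
    (3,6)@(7, 13): e=[12,-4,48] → ·
    (2,7)@(5, 15): e=[20,12,24] → █
    (3,7)@(7, 15): e=[20,-16,52] → ·
    (1,8)@(3, 17): e=[28,28,0] → █  [on edge]
    (2,8)@(5, 17): e=[28,0,28] → █  [on edge]
    (3,8)@(7, 17): e=[28,-28,56] → ·
  covered (8 px):
    · · · · · · ·
    · · · · · · ·
    · · · · · · ·
    · · · · · · ·
    · · · · · · ·
    · · █ █ · · ·
    · · █ · · · ·
    · · █ · · · ·
    · █ █ · · · ·
    · █ · · · · ·
    · █ · · · · ·
    · · · · · · ·
T1:
  2·area = 52  (B↔C swapped to make it positive)
  edge (4, 6)→(12, 12): d=(8,6) inclusive
  edge (12, 12)→(14, 20): d=(2,8) inclusive
  edge (14, 20)→(4, 6): d=(-10,-14) inclusive
    (2,3)@(5, 7): e=[2,46,4] → █
    (3,3)@(7, 7): e=[-10,30,32] → ·
    (2,4)@(5, 9): e=[18,50,-16] → ·
    (3,4)@(7, 9): e=[6,34,12] → █
    (4,4)@(9, 9): e=[-6,18,40] → ·
    (3,5)@(7, 11): e=[22,38,-8] → ·
    (4,5)@(9, 11): e=[10,22,20] → █
    (5,5)@(11, 11): e=[-2,6,48] → ·
    (4,6)@(9, 13): e=[26,26,0] → █  [on edge]
    (5,6)@(11, 13): e=[14,10,28] → █
    (6,6)@(13, 13): e=[2,-6,56] → ·
    (4,7)@(9, 15): e=[42,30,-20] → ·
  covered (7 px):
    · · · · · · ·
    · · · · · · ·
    · · · · · · ·
    · · █ · · · ·
    · · · █ · · ·
    · · · · █ · ·
    · · · · █ █ ·
    · · · · · █ ·
    · · · · · · █
    · · · · · · ·
    · · · · · · ·
    · · · · · · ·
T2:
  2·area = 92  (B↔C swapped to make it positive)
  edge (6, 2)→(12, 0): d=(6,-2) inclusive
  edge (12, 0)→(4, 18): d=(-8,18) inclusive
  edge (4, 18)→(6, 2): d=(2,-16) inclusive
    (4,0)@(9, 1): e=[0,46,46] → █  [on edge]
    (5,0)@(11, 1): e=[4,10,78] → █
    (6,0)@(13, 1): e=[8,-26,110] → ·
    (1,1)@(3, 3): e=[0,138,-46] → ·  [on edge]
    (3,1)@(7, 3): e=[8,66,18] → █
    (5,1)@(11, 3): e=[16,-6,82] → ·
    (3,2)@(7, 5): e=[20,50,22] → █
    (5,2)@(11, 5): e=[28,-22,86] → ·
    (3,3)@(7, 7): e=[32,34,26] → █
    (4,3)@(9, 7): e=[36,-2,58] → ·
    (3,4)@(7, 9): e=[44,18,30] → █
    (4,4)@(9, 9): e=[48,-18,62] → ·
  covered (12 px):
    · · · · █ █ ·
    · · · █ █ · ·
    · · · █ █ · ·
    · · · █ · · ·
    · · · █ · · ·
    · · █ █ · · ·
    · · █ · · · ·
    · · █ · · · ·
    · · · · · · ·
    · · · · · · ·
    · · · · · · ·
    · · · · · · ·

Z-buffer (winner per pixel, '.' = empty):
  . . . . 2 2 .
  . . . 2 2 . .
  . . . 2 2 . .
  . . 1 2 . . .
  . . . 2 . . .
  . . 2 2 1 . .
  . . 2 . 1 1 .
  . . 2 . . 1 .
  . 0 0 . . . 1
  . 0 . . . . .
  . 0 . . . . .
  . . . . . . .

Answer: 2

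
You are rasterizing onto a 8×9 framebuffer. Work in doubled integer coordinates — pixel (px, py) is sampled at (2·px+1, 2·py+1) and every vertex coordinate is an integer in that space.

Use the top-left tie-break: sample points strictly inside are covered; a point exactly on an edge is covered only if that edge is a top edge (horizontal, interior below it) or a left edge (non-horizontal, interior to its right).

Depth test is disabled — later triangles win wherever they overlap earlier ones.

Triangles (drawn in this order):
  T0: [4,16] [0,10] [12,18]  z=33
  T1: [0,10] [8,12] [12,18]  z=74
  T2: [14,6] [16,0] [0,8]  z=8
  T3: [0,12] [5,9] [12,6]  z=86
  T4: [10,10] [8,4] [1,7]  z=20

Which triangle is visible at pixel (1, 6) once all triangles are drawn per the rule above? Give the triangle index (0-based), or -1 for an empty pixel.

T0:
  2·area = 40
  edge (4, 16)→(0, 10): d=(-4,-6) top-left  bias=+0
  edge (0, 10)→(12, 18): d=(12,8) right/bottom  bias=-1
  edge (12, 18)→(4, 16): d=(-8,-2) top-left  bias=+0
    (0,5)@(1, 11): e=[2,4,34] → #
    (1,5)@(3, 11): e=[14,-12,38] → ·
    (0,6)@(1, 13): e=[-6,28,18] → ·
    (1,6)@(3, 13): e=[6,12,22] → #
    (2,6)@(5, 13): e=[18,-4,26] → ·
    (1,7)@(3, 15): e=[-2,36,6] → ·
    (2,7)@(5, 15): e=[10,20,10] → #
    (3,7)@(7, 15): e=[22,4,14] → #
    (4,7)@(9, 15): e=[34,-12,18] → ·
    (2,8)@(5, 17): e=[2,44,-6] → ·
    (3,8)@(7, 17): e=[14,28,-2] → ·
    (4,8)@(9, 17): e=[26,12,2] → #
  covered (5 px):
    · · · · · · · ·
    · · · · · · · ·
    · · · · · · · ·
    · · · · · · · ·
    · · · · · · · ·
    # · · · · · · ·
    · # · · · · · ·
    · · # # · · · ·
    · · · · # · · ·
T1:
  2·area = 40
  edge (0, 10)→(8, 12): d=(8,2) right/bottom  bias=-1
  edge (8, 12)→(12, 18): d=(4,6) right/bottom  bias=-1
  edge (12, 18)→(0, 10): d=(-12,-8) top-left  bias=+0
    (1,5)@(3, 11): e=[2,26,12] → #
    (2,5)@(5, 11): e=[-2,14,28] → ·
    (1,6)@(3, 13): e=[18,34,-12] → ·
    (2,6)@(5, 13): e=[14,22,4] → #
    (3,6)@(7, 13): e=[10,10,20] → #
    (4,6)@(9, 13): e=[6,-2,36] → ·
    (2,7)@(5, 15): e=[30,30,-20] → ·
    (3,7)@(7, 15): e=[26,18,-4] → ·
    (4,7)@(9, 15): e=[22,6,12] → #
    (5,7)@(11, 15): e=[18,-6,28] → ·
    (4,8)@(9, 17): e=[38,14,-12] → ·
    (5,8)@(11, 17): e=[34,2,4] → #
  covered (5 px):
    · · · · · · · ·
    · · · · · · · ·
    · · · · · · · ·
    · · · · · · · ·
    · · · · · · · ·
    · # · · · · · ·
    · · # # · · · ·
    · · · · # · · ·
    · · · · · # · ·
T2:
  2·area = 80  (B↔C swapped to make it positive)
  edge (14, 6)→(0, 8): d=(-14,2) right/bottom  bias=-1
  edge (0, 8)→(16, 0): d=(16,-8) top-left  bias=+0
  edge (16, 0)→(14, 6): d=(-2,6) right/bottom  bias=-1
    (7,0)@(15, 1): e=[68,8,4] → #
    (5,1)@(11, 3): e=[48,8,24] → #
    (6,1)@(13, 3): e=[44,24,12] → #
    (7,1)@(15, 3): e=[40,40,0] → ·  [on edge]
    (3,2)@(7, 5): e=[28,8,44] → #
    (4,2)@(9, 5): e=[24,24,32] → #
    (7,2)@(15, 5): e=[12,72,-4] → ·
    (1,3)@(3, 7): e=[8,8,64] → #
    (2,3)@(5, 7): e=[4,24,52] → #
    (3,3)@(7, 7): e=[0,40,40] → ·  [on edge]
    (4,3)@(9, 7): e=[-4,56,28] → ·
    (5,3)@(11, 7): e=[-8,72,16] → ·
    (6,4)@(13, 9): e=[-40,120,0] → ·  [on edge]
    (5,7)@(11, 15): e=[-120,200,0] → ·  [on edge]
  covered (9 px):
    · · · · · · · #
    · · · · · # # ·
    · · · # # # # ·
    · # # · · · · ·
    · · · · · · · ·
    · · · · · · · ·
    · · · · · · · ·
    · · · · · · · ·
    · · · · · · · ·
T3:
  2·area = 6
  edge (0, 12)→(5, 9): d=(5,-3) top-left  bias=+0
  edge (5, 9)→(12, 6): d=(7,-3) top-left  bias=+0
  edge (12, 6)→(0, 12): d=(-12,6) right/bottom  bias=-1
    (7,1)@(15, 3): e=[0,-12,18] → ·  [on edge]
    (2,4)@(5, 9): e=[0,0,6] → #  [on edge]
    (3,4)@(7, 9): e=[6,6,-6] → ·
    (2,5)@(5, 11): e=[10,14,-18] → ·
  covered (1 px):
    · · · · · · · ·
    · · · · · · · ·
    · · · · · · · ·
    · · · · · · · ·
    · · # · · · · ·
    · · · · · · · ·
    · · · · · · · ·
    · · · · · · · ·
    · · · · · · · ·
T4:
  2·area = 48  (B↔C swapped to make it positive)
  edge (10, 10)→(1, 7): d=(-9,-3) top-left  bias=+0
  edge (1, 7)→(8, 4): d=(7,-3) top-left  bias=+0
  edge (8, 4)→(10, 10): d=(2,6) right/bottom  bias=-1
    (3,0)@(7, 1): e=[72,-24,0] → ·  [on edge]
    (7,0)@(15, 1): e=[96,0,-48] → ·  [on edge]
    (3,2)@(7, 5): e=[36,4,8] → #
    (4,2)@(9, 5): e=[42,10,-4] → ·
    (0,3)@(1, 7): e=[0,0,48] → #  [on edge]
    (1,3)@(3, 7): e=[6,6,36] → #
    (2,3)@(5, 7): e=[12,12,24] → #
    (4,3)@(9, 7): e=[24,24,0] → ·  [on edge]
    (0,4)@(1, 9): e=[-18,14,52] → ·
    (1,4)@(3, 9): e=[-12,20,40] → ·
    (2,4)@(5, 9): e=[-6,26,28] → ·
    (3,4)@(7, 9): e=[0,32,16] → #  [on edge]
    (6,5)@(13, 11): e=[0,64,-16] → ·  [on edge]
    (5,6)@(11, 13): e=[-24,72,0] → ·  [on edge]
  covered (7 px):
    · · · · · · · ·
    · · · · · · · ·
    · · · # · · · ·
    # # # # · · · ·
    · · · # # · · ·
    · · · · · · · ·
    · · · · · · · ·
    · · · · · · · ·
    · · · · · · · ·

Z-buffer (winner per pixel, '.' = empty):
  . . . . . . . 2
  . . . . . 2 2 .
  . . . 4 2 2 2 .
  4 4 4 4 . . . .
  . . 3 4 4 . . .
  0 1 . . . . . .
  . 0 1 1 . . . .
  . . 0 0 1 . . .
  . . . . 0 1 . .

Final: 0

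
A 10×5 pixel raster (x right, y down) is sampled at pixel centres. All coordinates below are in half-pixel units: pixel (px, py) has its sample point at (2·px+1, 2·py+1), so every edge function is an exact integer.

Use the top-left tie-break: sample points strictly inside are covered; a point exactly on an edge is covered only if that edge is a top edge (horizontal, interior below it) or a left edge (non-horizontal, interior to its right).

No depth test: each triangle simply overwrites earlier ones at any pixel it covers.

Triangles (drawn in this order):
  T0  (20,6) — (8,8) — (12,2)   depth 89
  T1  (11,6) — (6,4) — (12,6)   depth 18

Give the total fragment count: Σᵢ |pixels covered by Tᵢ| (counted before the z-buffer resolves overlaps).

T0:
  2·area = 64
  edge (20, 6)→(8, 8): d=(-12,2) right/bottom  bias=-1
  edge (8, 8)→(12, 2): d=(4,-6) top-left  bias=+0
  edge (12, 2)→(20, 6): d=(8,4) right/bottom  bias=-1
    (6,1)@(13, 3): e=[50,10,4] → #
    (7,1)@(15, 3): e=[46,22,-4] → ·
    (5,2)@(11, 5): e=[30,6,28] → #
    (7,2)@(15, 5): e=[22,30,12] → #
    (8,2)@(17, 5): e=[18,42,4] → #
    (9,2)@(19, 5): e=[14,54,-4] → ·
    (4,3)@(9, 7): e=[10,2,52] → #
    (7,3)@(15, 7): e=[-2,38,28] → ·
    (8,3)@(17, 7): e=[-6,50,20] → ·
    (4,4)@(9, 9): e=[-14,10,68] → ·
    (5,4)@(11, 9): e=[-18,22,60] → ·
    (6,4)@(13, 9): e=[-22,34,52] → ·
  covered (8 px):
    · · · · · · · · · ·
    · · · · · · # · · ·
    · · · · · # # # # ·
    · · · · # # # · · ·
    · · · · · · · · · ·
T1:
  2·area = 2
  edge (11, 6)→(6, 4): d=(-5,-2) top-left  bias=+0
  edge (6, 4)→(12, 6): d=(6,2) right/bottom  bias=-1
  edge (12, 6)→(11, 6): d=(-1,0) right/bottom  bias=-1
    (1,1)@(3, 3): e=[-1,0,3] → ·  [on edge]
    (4,2)@(9, 5): e=[1,0,1] → ·  [on edge]
    (7,3)@(15, 7): e=[3,0,-1] → ·  [on edge]
  covered (0 px):
    · · · · · · · · · ·
    · · · · · · · · · ·
    · · · · · · · · · ·
    · · · · · · · · · ·
    · · · · · · · · · ·

Final: 8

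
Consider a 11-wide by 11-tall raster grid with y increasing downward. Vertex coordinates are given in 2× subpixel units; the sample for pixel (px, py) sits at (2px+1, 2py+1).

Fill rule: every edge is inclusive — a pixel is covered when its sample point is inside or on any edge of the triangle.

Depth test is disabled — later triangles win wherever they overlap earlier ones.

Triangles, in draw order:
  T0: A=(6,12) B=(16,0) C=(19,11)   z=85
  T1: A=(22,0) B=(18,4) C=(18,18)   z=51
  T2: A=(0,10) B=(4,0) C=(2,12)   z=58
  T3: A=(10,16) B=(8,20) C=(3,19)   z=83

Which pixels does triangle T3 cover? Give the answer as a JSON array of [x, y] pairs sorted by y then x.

T0:
  2·area = 146
  edge (6, 12)→(16, 0): d=(10,-12) inclusive
  edge (16, 0)→(19, 11): d=(3,11) inclusive
  edge (19, 11)→(6, 12): d=(-13,1) inclusive
    (7,1)@(15, 3): e=[18,20,108] → █
    (8,1)@(17, 3): e=[42,-2,106] → ·
    (6,2)@(13, 5): e=[14,48,84] → █
    (8,2)@(17, 5): e=[62,4,80] → █
    (9,2)@(19, 5): e=[86,-18,78] → ·
    (5,3)@(11, 7): e=[10,76,60] → █
    (9,3)@(19, 7): e=[106,-12,52] → ·
    (4,4)@(9, 9): e=[6,104,36] → █
    (9,4)@(19, 9): e=[126,-6,26] → ·
    (3,5)@(7, 11): e=[2,132,12] → █
    (9,5)@(19, 11): e=[146,0,0] → █  [on edge]
    (10,5)@(21, 11): e=[170,-22,-2] → ·
  covered (20 px):
    · · · · · · · · · · ·
    · · · · · · · █ · · ·
    · · · · · · █ █ █ · ·
    · · · · · █ █ █ █ · ·
    · · · · █ █ █ █ █ · ·
    · · · █ █ █ █ █ █ █ ·
    · · · · · · · · · · ·
    · · · · · · · · · · ·
    · · · · · · · · · · ·
    · · · · · · · · · · ·
    · · · · · · · · · · ·
T1:
  2·area = 56  (B↔C swapped to make it positive)
  edge (22, 0)→(18, 18): d=(-4,18) inclusive
  edge (18, 18)→(18, 4): d=(0,-14) inclusive
  edge (18, 4)→(22, 0): d=(4,-4) inclusive
    (10,0)@(21, 1): e=[14,42,0] → █  [on edge]
    (9,1)@(19, 3): e=[42,14,0] → █  [on edge]
    (8,2)@(17, 5): e=[70,-14,0] → ·  [on edge]
    (9,2)@(19, 5): e=[34,14,8] → █
    (10,2)@(21, 5): e=[-2,42,16] → ·
    (7,3)@(15, 7): e=[98,-42,0] → ·  [on edge]
    (9,3)@(19, 7): e=[26,14,16] → █
    (10,3)@(21, 7): e=[-10,42,24] → ·
    (6,4)@(13, 9): e=[126,-70,0] → ·  [on edge]
    (9,4)@(19, 9): e=[18,14,24] → █
    (10,4)@(21, 9): e=[-18,42,32] → ·
    (5,5)@(11, 11): e=[154,-98,0] → ·  [on edge]
    (4,6)@(9, 13): e=[182,-126,0] → ·  [on edge]
    (3,7)@(7, 15): e=[210,-154,0] → ·  [on edge]
    (2,8)@(5, 17): e=[238,-182,0] → ·  [on edge]
    (1,9)@(3, 19): e=[266,-210,0] → ·  [on edge]
    (0,10)@(1, 21): e=[294,-238,0] → ·  [on edge]
  covered (8 px):
    · · · · · · · · · · █
    · · · · · · · · · █ █
    · · · · · · · · · █ ·
    · · · · · · · · · █ ·
    · · · · · · · · · █ ·
    · · · · · · · · · █ ·
    · · · · · · · · · █ ·
    · · · · · · · · · · ·
    · · · · · · · · · · ·
    · · · · · · · · · · ·
    · · · · · · · · · · ·
T2:
  2·area = 28
  edge (0, 10)→(4, 0): d=(4,-10) inclusive
  edge (4, 0)→(2, 12): d=(-2,12) inclusive
  edge (2, 12)→(0, 10): d=(-2,-2) inclusive
    (1,1)@(3, 3): e=[2,6,20] → █
    (2,1)@(5, 3): e=[22,-18,24] → ·
    (1,2)@(3, 5): e=[10,2,16] → █
    (2,2)@(5, 5): e=[30,-22,20] → ·
    (1,3)@(3, 7): e=[18,-2,12] → ·
    (0,4)@(1, 9): e=[6,18,4] → █
    (1,4)@(3, 9): e=[26,-6,8] → ·
    (0,5)@(1, 11): e=[14,14,0] → █  [on edge]
    (1,5)@(3, 11): e=[34,-10,4] → ·
    (0,6)@(1, 13): e=[22,10,-4] → ·
    (1,6)@(3, 13): e=[42,-14,0] → ·  [on edge]
    (2,7)@(5, 15): e=[70,-42,0] → ·  [on edge]
    (3,8)@(7, 17): e=[98,-70,0] → ·  [on edge]
    (4,9)@(9, 19): e=[126,-98,0] → ·  [on edge]
    (5,10)@(11, 21): e=[154,-126,0] → ·  [on edge]
  covered (4 px):
    · · · · · · · · · · ·
    · █ · · · · · · · · ·
    · █ · · · · · · · · ·
    · · · · · · · · · · ·
    █ · · · · · · · · · ·
    █ · · · · · · · · · ·
    · · · · · · · · · · ·
    · · · · · · · · · · ·
    · · · · · · · · · · ·
    · · · · · · · · · · ·
    · · · · · · · · · · ·
T3:
  2·area = 22
  edge (10, 16)→(8, 20): d=(-2,4) inclusive
  edge (8, 20)→(3, 19): d=(-5,-1) inclusive
  edge (3, 19)→(10, 16): d=(7,-3) inclusive
    (8,6)@(17, 13): e=[-22,44,0] → ·  [on edge]
    (4,8)@(9, 17): e=[2,16,4] → █
    (5,8)@(11, 17): e=[-6,18,10] → ·
    (1,9)@(3, 19): e=[22,0,0] → █  [on edge]
    (2,9)@(5, 19): e=[14,2,6] → █
    (3,9)@(7, 19): e=[6,4,12] → █
    (4,9)@(9, 19): e=[-2,6,18] → ·
    (1,10)@(3, 21): e=[18,-10,14] → ·
    (2,10)@(5, 21): e=[10,-8,20] → ·
    (3,10)@(7, 21): e=[2,-6,26] → ·
    (6,10)@(13, 21): e=[-22,0,44] → ·  [on edge]
  covered (4 px):
    · · · · · · · · · · ·
    · · · · · · · · · · ·
    · · · · · · · · · · ·
    · · · · · · · · · · ·
    · · · · · · · · · · ·
    · · · · · · · · · · ·
    · · · · · · · · · · ·
    · · · · · · · · · · ·
    · · · · █ · · · · · ·
    · █ █ █ · · · · · · ·
    · · · · · · · · · · ·

Result: [[4,8],[1,9],[2,9],[3,9]]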